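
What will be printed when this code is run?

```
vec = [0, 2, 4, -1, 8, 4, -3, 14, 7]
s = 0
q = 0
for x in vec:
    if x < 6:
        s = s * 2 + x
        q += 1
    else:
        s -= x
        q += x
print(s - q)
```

-23

x=0: <6, s = 0*2+0 = 0; q=1
x=2: <6, s = 0*2+2 = 2; q=2
x=4: <6, s = 2*2+4 = 8; q=3
x=-1: <6, s = 8*2+(-1) = 15; q=4
x=8: not <6, s = 15-8 = 7; q=12
x=4: <6, s = 7*2+4 = 18; q=13
x=-3: <6, s = 18*2+(-3) = 33; q=14
x=14: not <6, s = 33-14 = 19; q=28
x=7: not <6, s = 19-7 = 12; q=35
s-q = 12-35 = -23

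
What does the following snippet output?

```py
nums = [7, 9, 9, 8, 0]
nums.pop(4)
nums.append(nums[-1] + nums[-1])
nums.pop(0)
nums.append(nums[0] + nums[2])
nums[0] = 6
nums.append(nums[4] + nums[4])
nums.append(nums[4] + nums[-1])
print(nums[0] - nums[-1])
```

-45

pop(4) removes 0 → [7, 9, 9, 8]
append nums[-1]+nums[-1] = 8+8 = 16 → [7, 9, 9, 8, 16]
pop(0) removes 7 → [9, 9, 8, 16]
append nums[0]+nums[2] = 9+8 = 17 → [9, 9, 8, 16, 17]
nums[0] = 6 → [6, 9, 8, 16, 17]
append nums[4]+nums[4] = 17+17 = 34 → [6, 9, 8, 16, 17, 34]
append nums[4]+nums[-1] = 17+34 = 51 → [6, 9, 8, 16, 17, 34, 51]
nums[0]-nums[-1] = 6-51 = -45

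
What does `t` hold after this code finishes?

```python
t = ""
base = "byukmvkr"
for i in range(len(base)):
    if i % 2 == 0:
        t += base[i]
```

'bumk'

i=0: add 'b' → 'b'
i=1: skip
i=2: add 'u' → 'bu'
i=3: skip
i=4: add 'm' → 'bum'
i=5: skip
i=6: add 'k' → 'bumk'
i=7: skip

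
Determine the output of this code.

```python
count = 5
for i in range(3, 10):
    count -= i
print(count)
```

-37

i=3: count = 5-3 = 2
i=4: count = 2-4 = -2
i=5: count = (-2)-5 = -7
i=6: count = (-7)-6 = -13
i=7: count = (-13)-7 = -20
i=8: count = (-20)-8 = -28
i=9: count = (-28)-9 = -37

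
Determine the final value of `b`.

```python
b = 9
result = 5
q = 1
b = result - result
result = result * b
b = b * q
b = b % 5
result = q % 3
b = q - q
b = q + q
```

b = 5-5 = 0
result = 5*0 = 0
b = 0*1 = 0
b = 0%5 = 0
result = 1%3 = 1
b = 1-1 = 0
b = 1+1 = 2

2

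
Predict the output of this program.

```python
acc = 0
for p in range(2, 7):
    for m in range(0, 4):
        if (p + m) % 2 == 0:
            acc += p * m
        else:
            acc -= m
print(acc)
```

40

p=2,m=0: even sum, acc = 0+0 = 0
p=2,m=1: odd sum, acc = 0-1 = -1
p=2,m=2: even sum, acc = (-1)+4 = 3
p=2,m=3: odd sum, acc = 3-3 = 0
p=3,m=0: odd sum, acc = 0-0 = 0
p=3,m=1: even sum, acc = 0+3 = 3
p=3,m=2: odd sum, acc = 3-2 = 1
p=3,m=3: even sum, acc = 1+9 = 10
p=4,m=0: even sum, acc = 10+0 = 10
p=4,m=1: odd sum, acc = 10-1 = 9
p=4,m=2: even sum, acc = 9+8 = 17
p=4,m=3: odd sum, acc = 17-3 = 14
p=5,m=0: odd sum, acc = 14-0 = 14
p=5,m=1: even sum, acc = 14+5 = 19
p=5,m=2: odd sum, acc = 19-2 = 17
p=5,m=3: even sum, acc = 17+15 = 32
p=6,m=0: even sum, acc = 32+0 = 32
p=6,m=1: odd sum, acc = 32-1 = 31
p=6,m=2: even sum, acc = 31+12 = 43
p=6,m=3: odd sum, acc = 43-3 = 40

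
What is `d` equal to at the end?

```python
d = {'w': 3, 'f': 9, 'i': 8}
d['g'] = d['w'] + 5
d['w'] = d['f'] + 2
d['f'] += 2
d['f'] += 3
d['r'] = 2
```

d['g'] = d['w']+5 = 8 → {'w': 3, 'f': 9, 'i': 8, 'g': 8}
d['w'] = d['f']+2 = 11 → {'w': 11, 'f': 9, 'i': 8, 'g': 8}
d['f'] = 9+2 = 11 → {'w': 11, 'f': 11, 'i': 8, 'g': 8}
d['f'] = 11+3 = 14 → {'w': 11, 'f': 14, 'i': 8, 'g': 8}
d['r'] = 2 → {'w': 11, 'f': 14, 'i': 8, 'g': 8, 'r': 2}

{'w': 11, 'f': 14, 'i': 8, 'g': 8, 'r': 2}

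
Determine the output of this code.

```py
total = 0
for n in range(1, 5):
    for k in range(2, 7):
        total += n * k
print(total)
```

n=1,k=2: total = 0+2 = 2
n=1,k=3: total = 2+3 = 5
n=1,k=4: total = 5+4 = 9
n=1,k=5: total = 9+5 = 14
n=1,k=6: total = 14+6 = 20
n=2,k=2: total = 20+4 = 24
n=2,k=3: total = 24+6 = 30
n=2,k=4: total = 30+8 = 38
n=2,k=5: total = 38+10 = 48
n=2,k=6: total = 48+12 = 60
n=3,k=2: total = 60+6 = 66
n=3,k=3: total = 66+9 = 75
n=3,k=4: total = 75+12 = 87
n=3,k=5: total = 87+15 = 102
n=3,k=6: total = 102+18 = 120
n=4,k=2: total = 120+8 = 128
n=4,k=3: total = 128+12 = 140
n=4,k=4: total = 140+16 = 156
n=4,k=5: total = 156+20 = 176
n=4,k=6: total = 176+24 = 200

200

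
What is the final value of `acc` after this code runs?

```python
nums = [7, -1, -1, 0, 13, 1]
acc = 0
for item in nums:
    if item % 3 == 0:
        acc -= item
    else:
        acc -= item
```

-19

item=7: not %3==0, acc = 0-7 = -7
item=-1: not %3==0, acc = (-7)-(-1) = -6
item=-1: not %3==0, acc = (-6)-(-1) = -5
item=0: %3==0, acc = (-5)-0 = -5
item=13: not %3==0, acc = (-5)-13 = -18
item=1: not %3==0, acc = (-18)-1 = -19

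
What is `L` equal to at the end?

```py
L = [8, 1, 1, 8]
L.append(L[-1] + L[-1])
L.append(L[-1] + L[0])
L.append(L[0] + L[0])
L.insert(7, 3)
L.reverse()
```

[3, 16, 24, 16, 8, 1, 1, 8]

append L[-1]+L[-1] = 8+8 = 16 → [8, 1, 1, 8, 16]
append L[-1]+L[0] = 16+8 = 24 → [8, 1, 1, 8, 16, 24]
append L[0]+L[0] = 8+8 = 16 → [8, 1, 1, 8, 16, 24, 16]
insert 3 at 7 → [8, 1, 1, 8, 16, 24, 16, 3]
reverse → [3, 16, 24, 16, 8, 1, 1, 8]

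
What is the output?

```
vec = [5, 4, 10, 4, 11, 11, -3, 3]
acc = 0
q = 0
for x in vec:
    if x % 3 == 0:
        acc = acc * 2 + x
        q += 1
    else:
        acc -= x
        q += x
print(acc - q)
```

x=5: not %3==0, acc = 0-5 = -5; q=5
x=4: not %3==0, acc = (-5)-4 = -9; q=9
x=10: not %3==0, acc = (-9)-10 = -19; q=19
x=4: not %3==0, acc = (-19)-4 = -23; q=23
x=11: not %3==0, acc = (-23)-11 = -34; q=34
x=11: not %3==0, acc = (-34)-11 = -45; q=45
x=-3: %3==0, acc = (-45)*2+(-3) = -93; q=46
x=3: %3==0, acc = (-93)*2+3 = -183; q=47
acc-q = (-183)-47 = -230

-230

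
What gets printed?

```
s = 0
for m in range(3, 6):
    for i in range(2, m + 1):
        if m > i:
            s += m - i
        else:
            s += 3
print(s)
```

19

m=3,i=2: 3>2, s = 0+1 = 1
m=3,i=3: not 3>3, s = 1+3 = 4
m=4,i=2: 4>2, s = 4+2 = 6
m=4,i=3: 4>3, s = 6+1 = 7
m=4,i=4: not 4>4, s = 7+3 = 10
m=5,i=2: 5>2, s = 10+3 = 13
m=5,i=3: 5>3, s = 13+2 = 15
m=5,i=4: 5>4, s = 15+1 = 16
m=5,i=5: not 5>5, s = 16+3 = 19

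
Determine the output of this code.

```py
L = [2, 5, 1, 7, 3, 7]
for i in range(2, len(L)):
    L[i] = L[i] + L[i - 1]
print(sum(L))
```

i=2: L[2] = 1+5 = 6 → [2, 5, 6, 7, 3, 7]
i=3: L[3] = 7+6 = 13 → [2, 5, 6, 13, 3, 7]
i=4: L[4] = 3+13 = 16 → [2, 5, 6, 13, 16, 7]
i=5: L[5] = 7+16 = 23 → [2, 5, 6, 13, 16, 23]
sum = 65

65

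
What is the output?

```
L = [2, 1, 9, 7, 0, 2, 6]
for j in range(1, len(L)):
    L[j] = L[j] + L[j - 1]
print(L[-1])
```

j=1: L[1] = 1+2 = 3 → [2, 3, 9, 7, 0, 2, 6]
j=2: L[2] = 9+3 = 12 → [2, 3, 12, 7, 0, 2, 6]
j=3: L[3] = 7+12 = 19 → [2, 3, 12, 19, 0, 2, 6]
j=4: L[4] = 0+19 = 19 → [2, 3, 12, 19, 19, 2, 6]
j=5: L[5] = 2+19 = 21 → [2, 3, 12, 19, 19, 21, 6]
j=6: L[6] = 6+21 = 27 → [2, 3, 12, 19, 19, 21, 27]

27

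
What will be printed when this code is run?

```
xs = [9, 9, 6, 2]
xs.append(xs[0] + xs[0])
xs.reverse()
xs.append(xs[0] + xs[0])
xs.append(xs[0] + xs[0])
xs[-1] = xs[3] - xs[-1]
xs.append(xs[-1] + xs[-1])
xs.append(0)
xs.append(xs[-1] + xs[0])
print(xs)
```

[18, 2, 6, 9, 9, 36, -27, -54, 0, 18]

append xs[0]+xs[0] = 9+9 = 18 → [9, 9, 6, 2, 18]
reverse → [18, 2, 6, 9, 9]
append xs[0]+xs[0] = 18+18 = 36 → [18, 2, 6, 9, 9, 36]
append xs[0]+xs[0] = 18+18 = 36 → [18, 2, 6, 9, 9, 36, 36]
xs[-1] = xs[3]-xs[-1] = 9-36 = -27 → [18, 2, 6, 9, 9, 36, -27]
append xs[-1]+xs[-1] = (-27)+(-27) = -54 → [18, 2, 6, 9, 9, 36, -27, -54]
append 0 → [18, 2, 6, 9, 9, 36, -27, -54, 0]
append xs[-1]+xs[0] = 0+18 = 18 → [18, 2, 6, 9, 9, 36, -27, -54, 0, 18]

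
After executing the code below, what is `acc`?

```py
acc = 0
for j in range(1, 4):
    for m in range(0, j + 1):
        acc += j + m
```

30

j=1,m=0: acc = 0+1 = 1
j=1,m=1: acc = 1+2 = 3
j=2,m=0: acc = 3+2 = 5
j=2,m=1: acc = 5+3 = 8
j=2,m=2: acc = 8+4 = 12
j=3,m=0: acc = 12+3 = 15
j=3,m=1: acc = 15+4 = 19
j=3,m=2: acc = 19+5 = 24
j=3,m=3: acc = 24+6 = 30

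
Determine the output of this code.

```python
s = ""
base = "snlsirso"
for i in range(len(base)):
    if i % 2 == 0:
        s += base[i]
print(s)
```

i=0: add 's' → 's'
i=1: skip
i=2: add 'l' → 'sl'
i=3: skip
i=4: add 'i' → 'sli'
i=5: skip
i=6: add 's' → 'slis'
i=7: skip

slis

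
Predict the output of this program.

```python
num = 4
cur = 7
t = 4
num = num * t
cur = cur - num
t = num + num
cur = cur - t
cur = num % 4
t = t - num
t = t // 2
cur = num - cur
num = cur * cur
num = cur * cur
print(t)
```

num = 4*4 = 16
cur = 7-16 = -9
t = 16+16 = 32
cur = (-9)-32 = -41
cur = 16%4 = 0
t = 32-16 = 16
t = 16//2 = 8
cur = 16-0 = 16
num = 16*16 = 256
num = 16*16 = 256

8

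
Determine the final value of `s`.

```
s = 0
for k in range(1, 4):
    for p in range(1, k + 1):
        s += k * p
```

k=1,p=1: s = 0+1 = 1
k=2,p=1: s = 1+2 = 3
k=2,p=2: s = 3+4 = 7
k=3,p=1: s = 7+3 = 10
k=3,p=2: s = 10+6 = 16
k=3,p=3: s = 16+9 = 25

25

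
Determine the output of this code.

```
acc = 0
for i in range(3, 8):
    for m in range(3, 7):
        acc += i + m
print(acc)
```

i=3,m=3: acc = 0+6 = 6
i=3,m=4: acc = 6+7 = 13
i=3,m=5: acc = 13+8 = 21
i=3,m=6: acc = 21+9 = 30
i=4,m=3: acc = 30+7 = 37
i=4,m=4: acc = 37+8 = 45
i=4,m=5: acc = 45+9 = 54
i=4,m=6: acc = 54+10 = 64
i=5,m=3: acc = 64+8 = 72
i=5,m=4: acc = 72+9 = 81
i=5,m=5: acc = 81+10 = 91
i=5,m=6: acc = 91+11 = 102
i=6,m=3: acc = 102+9 = 111
i=6,m=4: acc = 111+10 = 121
i=6,m=5: acc = 121+11 = 132
i=6,m=6: acc = 132+12 = 144
i=7,m=3: acc = 144+10 = 154
i=7,m=4: acc = 154+11 = 165
i=7,m=5: acc = 165+12 = 177
i=7,m=6: acc = 177+13 = 190

190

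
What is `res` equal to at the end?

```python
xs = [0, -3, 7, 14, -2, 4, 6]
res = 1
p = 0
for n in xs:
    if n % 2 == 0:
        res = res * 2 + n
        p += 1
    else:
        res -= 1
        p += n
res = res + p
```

127

n=0: even, res = 1*2+0 = 2; p=1
n=-3: not even, res = 2-1 = 1; p=-2
n=7: not even, res = 1-1 = 0; p=5
n=14: even, res = 0*2+14 = 14; p=6
n=-2: even, res = 14*2+(-2) = 26; p=7
n=4: even, res = 26*2+4 = 56; p=8
n=6: even, res = 56*2+6 = 118; p=9
res+p = 118+9 = 127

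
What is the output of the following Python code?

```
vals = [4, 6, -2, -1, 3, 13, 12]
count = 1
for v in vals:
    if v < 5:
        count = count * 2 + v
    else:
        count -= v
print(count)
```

-32

v=4: <5, count = 1*2+4 = 6
v=6: not <5, count = 6-6 = 0
v=-2: <5, count = 0*2+(-2) = -2
v=-1: <5, count = (-2)*2+(-1) = -5
v=3: <5, count = (-5)*2+3 = -7
v=13: not <5, count = (-7)-13 = -20
v=12: not <5, count = (-20)-12 = -32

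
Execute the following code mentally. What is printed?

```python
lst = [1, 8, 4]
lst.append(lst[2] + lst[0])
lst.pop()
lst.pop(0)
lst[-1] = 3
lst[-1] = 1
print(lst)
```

append lst[2]+lst[0] = 4+1 = 5 → [1, 8, 4, 5]
pop() removes 5 → [1, 8, 4]
pop(0) removes 1 → [8, 4]
lst[-1] = 3 → [8, 3]
lst[-1] = 1 → [8, 1]

[8, 1]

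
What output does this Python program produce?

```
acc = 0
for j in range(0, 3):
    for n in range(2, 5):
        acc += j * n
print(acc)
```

27

j=0,n=2: acc = 0+0 = 0
j=0,n=3: acc = 0+0 = 0
j=0,n=4: acc = 0+0 = 0
j=1,n=2: acc = 0+2 = 2
j=1,n=3: acc = 2+3 = 5
j=1,n=4: acc = 5+4 = 9
j=2,n=2: acc = 9+4 = 13
j=2,n=3: acc = 13+6 = 19
j=2,n=4: acc = 19+8 = 27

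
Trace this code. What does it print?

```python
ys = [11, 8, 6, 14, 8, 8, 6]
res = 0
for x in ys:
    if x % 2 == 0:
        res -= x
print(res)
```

-50

x=11: not even
x=8: even, res = 0-8 = -8
x=6: even, res = (-8)-6 = -14
x=14: even, res = (-14)-14 = -28
x=8: even, res = (-28)-8 = -36
x=8: even, res = (-36)-8 = -44
x=6: even, res = (-44)-6 = -50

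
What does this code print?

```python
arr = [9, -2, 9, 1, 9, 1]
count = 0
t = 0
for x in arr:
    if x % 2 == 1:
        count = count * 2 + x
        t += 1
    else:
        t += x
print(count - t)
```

236

x=9: odd, count = 0*2+9 = 9; t=1
x=-2: not odd; t=-1
x=9: odd, count = 9*2+9 = 27; t=0
x=1: odd, count = 27*2+1 = 55; t=1
x=9: odd, count = 55*2+9 = 119; t=2
x=1: odd, count = 119*2+1 = 239; t=3
count-t = 239-3 = 236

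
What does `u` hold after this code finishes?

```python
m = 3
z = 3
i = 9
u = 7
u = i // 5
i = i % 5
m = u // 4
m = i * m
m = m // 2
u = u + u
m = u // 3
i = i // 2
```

2

u = 9//5 = 1
i = 9%5 = 4
m = 1//4 = 0
m = 4*0 = 0
m = 0//2 = 0
u = 1+1 = 2
m = 2//3 = 0
i = 4//2 = 2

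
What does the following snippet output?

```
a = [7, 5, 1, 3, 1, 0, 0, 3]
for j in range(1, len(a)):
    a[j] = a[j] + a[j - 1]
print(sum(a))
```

119

j=1: a[1] = 5+7 = 12 → [7, 12, 1, 3, 1, 0, 0, 3]
j=2: a[2] = 1+12 = 13 → [7, 12, 13, 3, 1, 0, 0, 3]
j=3: a[3] = 3+13 = 16 → [7, 12, 13, 16, 1, 0, 0, 3]
j=4: a[4] = 1+16 = 17 → [7, 12, 13, 16, 17, 0, 0, 3]
j=5: a[5] = 0+17 = 17 → [7, 12, 13, 16, 17, 17, 0, 3]
j=6: a[6] = 0+17 = 17 → [7, 12, 13, 16, 17, 17, 17, 3]
j=7: a[7] = 3+17 = 20 → [7, 12, 13, 16, 17, 17, 17, 20]
sum = 119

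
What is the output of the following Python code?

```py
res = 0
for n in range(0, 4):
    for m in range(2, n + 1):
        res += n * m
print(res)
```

n=2,m=2: res = 0+4 = 4
n=3,m=2: res = 4+6 = 10
n=3,m=3: res = 10+9 = 19

19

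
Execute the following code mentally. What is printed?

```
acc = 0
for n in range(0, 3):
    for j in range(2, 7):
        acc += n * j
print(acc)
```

n=0,j=2: acc = 0+0 = 0
n=0,j=3: acc = 0+0 = 0
n=0,j=4: acc = 0+0 = 0
n=0,j=5: acc = 0+0 = 0
n=0,j=6: acc = 0+0 = 0
n=1,j=2: acc = 0+2 = 2
n=1,j=3: acc = 2+3 = 5
n=1,j=4: acc = 5+4 = 9
n=1,j=5: acc = 9+5 = 14
n=1,j=6: acc = 14+6 = 20
n=2,j=2: acc = 20+4 = 24
n=2,j=3: acc = 24+6 = 30
n=2,j=4: acc = 30+8 = 38
n=2,j=5: acc = 38+10 = 48
n=2,j=6: acc = 48+12 = 60

60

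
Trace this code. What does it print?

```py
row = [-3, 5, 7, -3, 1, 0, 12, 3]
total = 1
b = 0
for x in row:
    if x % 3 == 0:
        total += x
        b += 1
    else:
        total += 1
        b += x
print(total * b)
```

234

x=-3: %3==0, total = 1+(-3) = -2; b=1
x=5: not %3==0, total = (-2)+1 = -1; b=6
x=7: not %3==0, total = (-1)+1 = 0; b=13
x=-3: %3==0, total = 0+(-3) = -3; b=14
x=1: not %3==0, total = (-3)+1 = -2; b=15
x=0: %3==0, total = (-2)+0 = -2; b=16
x=12: %3==0, total = (-2)+12 = 10; b=17
x=3: %3==0, total = 10+3 = 13; b=18
total*b = 13*18 = 234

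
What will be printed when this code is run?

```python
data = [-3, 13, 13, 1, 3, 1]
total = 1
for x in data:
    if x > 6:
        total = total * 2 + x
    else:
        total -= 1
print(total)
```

36

x=-3: not >6, total = 1-1 = 0
x=13: >6, total = 0*2+13 = 13
x=13: >6, total = 13*2+13 = 39
x=1: not >6, total = 39-1 = 38
x=3: not >6, total = 38-1 = 37
x=1: not >6, total = 37-1 = 36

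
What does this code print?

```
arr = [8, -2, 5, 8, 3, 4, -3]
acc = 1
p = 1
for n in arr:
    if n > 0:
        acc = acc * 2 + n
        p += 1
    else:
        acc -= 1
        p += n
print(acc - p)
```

224

n=8: >0, acc = 1*2+8 = 10; p=2
n=-2: not >0, acc = 10-1 = 9; p=0
n=5: >0, acc = 9*2+5 = 23; p=1
n=8: >0, acc = 23*2+8 = 54; p=2
n=3: >0, acc = 54*2+3 = 111; p=3
n=4: >0, acc = 111*2+4 = 226; p=4
n=-3: not >0, acc = 226-1 = 225; p=1
acc-p = 225-1 = 224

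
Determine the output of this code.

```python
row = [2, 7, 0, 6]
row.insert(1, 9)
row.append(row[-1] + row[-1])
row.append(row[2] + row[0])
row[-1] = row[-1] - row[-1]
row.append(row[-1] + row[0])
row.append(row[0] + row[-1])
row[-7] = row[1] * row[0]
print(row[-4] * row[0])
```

insert 9 at 1 → [2, 9, 7, 0, 6]
append row[-1]+row[-1] = 6+6 = 12 → [2, 9, 7, 0, 6, 12]
append row[2]+row[0] = 7+2 = 9 → [2, 9, 7, 0, 6, 12, 9]
row[-1] = row[-1]-row[-1] = 9-9 = 0 → [2, 9, 7, 0, 6, 12, 0]
append row[-1]+row[0] = 0+2 = 2 → [2, 9, 7, 0, 6, 12, 0, 2]
append row[0]+row[-1] = 2+2 = 4 → [2, 9, 7, 0, 6, 12, 0, 2, 4]
row[-7] = row[1]*row[0] = 9*2 = 18 → [2, 9, 18, 0, 6, 12, 0, 2, 4]
row[-4]*row[0] = 12*2 = 24

24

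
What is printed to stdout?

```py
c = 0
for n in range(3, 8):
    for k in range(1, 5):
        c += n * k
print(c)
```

n=3,k=1: c = 0+3 = 3
n=3,k=2: c = 3+6 = 9
n=3,k=3: c = 9+9 = 18
n=3,k=4: c = 18+12 = 30
n=4,k=1: c = 30+4 = 34
n=4,k=2: c = 34+8 = 42
n=4,k=3: c = 42+12 = 54
n=4,k=4: c = 54+16 = 70
n=5,k=1: c = 70+5 = 75
n=5,k=2: c = 75+10 = 85
n=5,k=3: c = 85+15 = 100
n=5,k=4: c = 100+20 = 120
n=6,k=1: c = 120+6 = 126
n=6,k=2: c = 126+12 = 138
n=6,k=3: c = 138+18 = 156
n=6,k=4: c = 156+24 = 180
n=7,k=1: c = 180+7 = 187
n=7,k=2: c = 187+14 = 201
n=7,k=3: c = 201+21 = 222
n=7,k=4: c = 222+28 = 250

250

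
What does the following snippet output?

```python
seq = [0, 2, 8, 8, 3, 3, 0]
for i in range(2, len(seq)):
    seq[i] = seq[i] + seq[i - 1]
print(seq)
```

i=2: seq[2] = 8+2 = 10 → [0, 2, 10, 8, 3, 3, 0]
i=3: seq[3] = 8+10 = 18 → [0, 2, 10, 18, 3, 3, 0]
i=4: seq[4] = 3+18 = 21 → [0, 2, 10, 18, 21, 3, 0]
i=5: seq[5] = 3+21 = 24 → [0, 2, 10, 18, 21, 24, 0]
i=6: seq[6] = 0+24 = 24 → [0, 2, 10, 18, 21, 24, 24]

[0, 2, 10, 18, 21, 24, 24]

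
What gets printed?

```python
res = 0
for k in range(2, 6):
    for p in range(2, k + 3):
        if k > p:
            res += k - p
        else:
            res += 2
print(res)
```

34

k=2,p=2: not 2>2, res = 0+2 = 2
k=2,p=3: not 2>3, res = 2+2 = 4
k=2,p=4: not 2>4, res = 4+2 = 6
k=3,p=2: 3>2, res = 6+1 = 7
k=3,p=3: not 3>3, res = 7+2 = 9
k=3,p=4: not 3>4, res = 9+2 = 11
k=3,p=5: not 3>5, res = 11+2 = 13
k=4,p=2: 4>2, res = 13+2 = 15
k=4,p=3: 4>3, res = 15+1 = 16
k=4,p=4: not 4>4, res = 16+2 = 18
k=4,p=5: not 4>5, res = 18+2 = 20
k=4,p=6: not 4>6, res = 20+2 = 22
k=5,p=2: 5>2, res = 22+3 = 25
k=5,p=3: 5>3, res = 25+2 = 27
k=5,p=4: 5>4, res = 27+1 = 28
k=5,p=5: not 5>5, res = 28+2 = 30
k=5,p=6: not 5>6, res = 30+2 = 32
k=5,p=7: not 5>7, res = 32+2 = 34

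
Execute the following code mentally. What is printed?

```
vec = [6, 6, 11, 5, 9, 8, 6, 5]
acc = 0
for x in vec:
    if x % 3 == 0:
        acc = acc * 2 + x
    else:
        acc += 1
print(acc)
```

107

x=6: %3==0, acc = 0*2+6 = 6
x=6: %3==0, acc = 6*2+6 = 18
x=11: not %3==0, acc = 18+1 = 19
x=5: not %3==0, acc = 19+1 = 20
x=9: %3==0, acc = 20*2+9 = 49
x=8: not %3==0, acc = 49+1 = 50
x=6: %3==0, acc = 50*2+6 = 106
x=5: not %3==0, acc = 106+1 = 107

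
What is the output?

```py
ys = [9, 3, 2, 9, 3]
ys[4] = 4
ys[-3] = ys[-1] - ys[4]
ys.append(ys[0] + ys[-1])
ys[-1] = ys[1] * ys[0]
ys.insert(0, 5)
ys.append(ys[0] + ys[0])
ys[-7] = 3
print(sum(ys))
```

ys[4] = 4 → [9, 3, 2, 9, 4]
ys[-3] = ys[-1]-ys[4] = 4-4 = 0 → [9, 3, 0, 9, 4]
append ys[0]+ys[-1] = 9+4 = 13 → [9, 3, 0, 9, 4, 13]
ys[-1] = ys[1]*ys[0] = 3*9 = 27 → [9, 3, 0, 9, 4, 27]
insert 5 at 0 → [5, 9, 3, 0, 9, 4, 27]
append ys[0]+ys[0] = 5+5 = 10 → [5, 9, 3, 0, 9, 4, 27, 10]
ys[-7] = 3 → [5, 3, 3, 0, 9, 4, 27, 10]
sum = 61

61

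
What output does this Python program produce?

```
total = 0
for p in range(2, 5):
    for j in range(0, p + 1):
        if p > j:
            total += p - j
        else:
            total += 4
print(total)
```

31

p=2,j=0: 2>0, total = 0+2 = 2
p=2,j=1: 2>1, total = 2+1 = 3
p=2,j=2: not 2>2, total = 3+4 = 7
p=3,j=0: 3>0, total = 7+3 = 10
p=3,j=1: 3>1, total = 10+2 = 12
p=3,j=2: 3>2, total = 12+1 = 13
p=3,j=3: not 3>3, total = 13+4 = 17
p=4,j=0: 4>0, total = 17+4 = 21
p=4,j=1: 4>1, total = 21+3 = 24
p=4,j=2: 4>2, total = 24+2 = 26
p=4,j=3: 4>3, total = 26+1 = 27
p=4,j=4: not 4>4, total = 27+4 = 31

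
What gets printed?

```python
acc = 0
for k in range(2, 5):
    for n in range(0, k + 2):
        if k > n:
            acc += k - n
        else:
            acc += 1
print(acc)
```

25

k=2,n=0: 2>0, acc = 0+2 = 2
k=2,n=1: 2>1, acc = 2+1 = 3
k=2,n=2: not 2>2, acc = 3+1 = 4
k=2,n=3: not 2>3, acc = 4+1 = 5
k=3,n=0: 3>0, acc = 5+3 = 8
k=3,n=1: 3>1, acc = 8+2 = 10
k=3,n=2: 3>2, acc = 10+1 = 11
k=3,n=3: not 3>3, acc = 11+1 = 12
k=3,n=4: not 3>4, acc = 12+1 = 13
k=4,n=0: 4>0, acc = 13+4 = 17
k=4,n=1: 4>1, acc = 17+3 = 20
k=4,n=2: 4>2, acc = 20+2 = 22
k=4,n=3: 4>3, acc = 22+1 = 23
k=4,n=4: not 4>4, acc = 23+1 = 24
k=4,n=5: not 4>5, acc = 24+1 = 25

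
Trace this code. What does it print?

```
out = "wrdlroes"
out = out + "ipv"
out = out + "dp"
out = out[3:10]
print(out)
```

lroesip

+ 'ipv' → 'wrdlroesipv'
+ 'dp' → 'wrdlroesipvdp'
slice [3:10] → 'lroesip'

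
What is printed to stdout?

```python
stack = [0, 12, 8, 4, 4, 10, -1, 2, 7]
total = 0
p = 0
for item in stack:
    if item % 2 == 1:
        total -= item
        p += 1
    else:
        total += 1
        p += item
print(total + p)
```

43

item=0: not odd, total = 0+1 = 1; p=0
item=12: not odd, total = 1+1 = 2; p=12
item=8: not odd, total = 2+1 = 3; p=20
item=4: not odd, total = 3+1 = 4; p=24
item=4: not odd, total = 4+1 = 5; p=28
item=10: not odd, total = 5+1 = 6; p=38
item=-1: odd, total = 6-(-1) = 7; p=39
item=2: not odd, total = 7+1 = 8; p=41
item=7: odd, total = 8-7 = 1; p=42
total+p = 1+42 = 43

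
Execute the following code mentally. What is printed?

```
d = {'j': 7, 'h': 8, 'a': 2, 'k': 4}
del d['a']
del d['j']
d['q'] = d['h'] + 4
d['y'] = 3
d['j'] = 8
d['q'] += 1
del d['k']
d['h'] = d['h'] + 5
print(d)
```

del 'a' → {'j': 7, 'h': 8, 'k': 4}
del 'j' → {'h': 8, 'k': 4}
d['q'] = d['h']+4 = 12 → {'h': 8, 'k': 4, 'q': 12}
d['y'] = 3 → {'h': 8, 'k': 4, 'q': 12, 'y': 3}
d['j'] = 8 → {'h': 8, 'k': 4, 'q': 12, 'y': 3, 'j': 8}
d['q'] = 12+1 = 13 → {'h': 8, 'k': 4, 'q': 13, 'y': 3, 'j': 8}
del 'k' → {'h': 8, 'q': 13, 'y': 3, 'j': 8}
d['h'] = d['h']+5 = 13 → {'h': 13, 'q': 13, 'y': 3, 'j': 8}

{'h': 13, 'q': 13, 'y': 3, 'j': 8}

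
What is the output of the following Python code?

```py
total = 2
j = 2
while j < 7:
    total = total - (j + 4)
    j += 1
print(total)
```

-38

j=2: total = 2-6 = -4
j=3: total = (-4)-7 = -11
j=4: total = (-11)-8 = -19
j=5: total = (-19)-9 = -28
j=6: total = (-28)-10 = -38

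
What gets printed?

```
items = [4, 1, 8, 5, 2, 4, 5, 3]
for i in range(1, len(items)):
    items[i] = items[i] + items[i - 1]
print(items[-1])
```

i=1: items[1] = 1+4 = 5 → [4, 5, 8, 5, 2, 4, 5, 3]
i=2: items[2] = 8+5 = 13 → [4, 5, 13, 5, 2, 4, 5, 3]
i=3: items[3] = 5+13 = 18 → [4, 5, 13, 18, 2, 4, 5, 3]
i=4: items[4] = 2+18 = 20 → [4, 5, 13, 18, 20, 4, 5, 3]
i=5: items[5] = 4+20 = 24 → [4, 5, 13, 18, 20, 24, 5, 3]
i=6: items[6] = 5+24 = 29 → [4, 5, 13, 18, 20, 24, 29, 3]
i=7: items[7] = 3+29 = 32 → [4, 5, 13, 18, 20, 24, 29, 32]

32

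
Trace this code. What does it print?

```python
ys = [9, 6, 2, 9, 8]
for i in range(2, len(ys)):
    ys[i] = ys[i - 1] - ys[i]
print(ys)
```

[9, 6, 4, -5, -13]

i=2: ys[2] = 6-2 = 4 → [9, 6, 4, 9, 8]
i=3: ys[3] = 4-9 = -5 → [9, 6, 4, -5, 8]
i=4: ys[4] = (-5)-8 = -13 → [9, 6, 4, -5, -13]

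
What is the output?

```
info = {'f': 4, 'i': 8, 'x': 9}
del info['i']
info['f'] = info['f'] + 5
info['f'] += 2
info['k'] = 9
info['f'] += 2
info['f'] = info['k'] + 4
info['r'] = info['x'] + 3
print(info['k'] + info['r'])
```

del 'i' → {'f': 4, 'x': 9}
info['f'] = info['f']+5 = 9 → {'f': 9, 'x': 9}
info['f'] = 9+2 = 11 → {'f': 11, 'x': 9}
info['k'] = 9 → {'f': 11, 'x': 9, 'k': 9}
info['f'] = 11+2 = 13 → {'f': 13, 'x': 9, 'k': 9}
info['f'] = info['k']+4 = 13 → {'f': 13, 'x': 9, 'k': 9}
info['r'] = info['x']+3 = 12 → {'f': 13, 'x': 9, 'k': 9, 'r': 12}
info['k']+info['r'] = 9+12 = 21

21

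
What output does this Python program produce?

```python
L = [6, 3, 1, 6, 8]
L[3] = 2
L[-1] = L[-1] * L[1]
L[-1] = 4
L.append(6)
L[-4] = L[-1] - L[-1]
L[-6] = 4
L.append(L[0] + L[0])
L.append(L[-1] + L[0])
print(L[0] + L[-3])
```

L[3] = 2 → [6, 3, 1, 2, 8]
L[-1] = L[-1]*L[1] = 8*3 = 24 → [6, 3, 1, 2, 24]
L[-1] = 4 → [6, 3, 1, 2, 4]
append 6 → [6, 3, 1, 2, 4, 6]
L[-4] = L[-1]-L[-1] = 6-6 = 0 → [6, 3, 0, 2, 4, 6]
L[-6] = 4 → [4, 3, 0, 2, 4, 6]
append L[0]+L[0] = 4+4 = 8 → [4, 3, 0, 2, 4, 6, 8]
append L[-1]+L[0] = 8+4 = 12 → [4, 3, 0, 2, 4, 6, 8, 12]
L[0]+L[-3] = 4+6 = 10

10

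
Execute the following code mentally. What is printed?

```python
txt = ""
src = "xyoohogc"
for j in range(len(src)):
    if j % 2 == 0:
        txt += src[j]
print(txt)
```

j=0: add 'x' → 'x'
j=1: skip
j=2: add 'o' → 'xo'
j=3: skip
j=4: add 'h' → 'xoh'
j=5: skip
j=6: add 'g' → 'xohg'
j=7: skip

xohg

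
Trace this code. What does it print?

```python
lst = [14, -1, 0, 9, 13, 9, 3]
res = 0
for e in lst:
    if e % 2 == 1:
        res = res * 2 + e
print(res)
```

e=14: not odd
e=-1: odd, res = 0*2+(-1) = -1
e=0: not odd
e=9: odd, res = (-1)*2+9 = 7
e=13: odd, res = 7*2+13 = 27
e=9: odd, res = 27*2+9 = 63
e=3: odd, res = 63*2+3 = 129

129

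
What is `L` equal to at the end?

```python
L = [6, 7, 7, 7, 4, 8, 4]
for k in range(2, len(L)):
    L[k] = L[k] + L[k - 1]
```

[6, 7, 14, 21, 25, 33, 37]

k=2: L[2] = 7+7 = 14 → [6, 7, 14, 7, 4, 8, 4]
k=3: L[3] = 7+14 = 21 → [6, 7, 14, 21, 4, 8, 4]
k=4: L[4] = 4+21 = 25 → [6, 7, 14, 21, 25, 8, 4]
k=5: L[5] = 8+25 = 33 → [6, 7, 14, 21, 25, 33, 4]
k=6: L[6] = 4+33 = 37 → [6, 7, 14, 21, 25, 33, 37]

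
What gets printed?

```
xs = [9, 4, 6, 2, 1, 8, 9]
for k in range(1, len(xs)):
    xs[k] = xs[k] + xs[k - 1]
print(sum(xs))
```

k=1: xs[1] = 4+9 = 13 → [9, 13, 6, 2, 1, 8, 9]
k=2: xs[2] = 6+13 = 19 → [9, 13, 19, 2, 1, 8, 9]
k=3: xs[3] = 2+19 = 21 → [9, 13, 19, 21, 1, 8, 9]
k=4: xs[4] = 1+21 = 22 → [9, 13, 19, 21, 22, 8, 9]
k=5: xs[5] = 8+22 = 30 → [9, 13, 19, 21, 22, 30, 9]
k=6: xs[6] = 9+30 = 39 → [9, 13, 19, 21, 22, 30, 39]
sum = 153

153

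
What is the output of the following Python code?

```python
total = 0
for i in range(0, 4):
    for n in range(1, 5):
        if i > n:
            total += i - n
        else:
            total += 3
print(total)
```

43

i=0,n=1: not 0>1, total = 0+3 = 3
i=0,n=2: not 0>2, total = 3+3 = 6
i=0,n=3: not 0>3, total = 6+3 = 9
i=0,n=4: not 0>4, total = 9+3 = 12
i=1,n=1: not 1>1, total = 12+3 = 15
i=1,n=2: not 1>2, total = 15+3 = 18
i=1,n=3: not 1>3, total = 18+3 = 21
i=1,n=4: not 1>4, total = 21+3 = 24
i=2,n=1: 2>1, total = 24+1 = 25
i=2,n=2: not 2>2, total = 25+3 = 28
i=2,n=3: not 2>3, total = 28+3 = 31
i=2,n=4: not 2>4, total = 31+3 = 34
i=3,n=1: 3>1, total = 34+2 = 36
i=3,n=2: 3>2, total = 36+1 = 37
i=3,n=3: not 3>3, total = 37+3 = 40
i=3,n=4: not 3>4, total = 40+3 = 43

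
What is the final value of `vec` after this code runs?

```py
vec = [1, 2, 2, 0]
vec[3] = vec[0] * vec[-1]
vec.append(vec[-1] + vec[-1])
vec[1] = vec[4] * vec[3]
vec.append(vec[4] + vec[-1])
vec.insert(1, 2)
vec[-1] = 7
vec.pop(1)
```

[1, 0, 2, 0, 0, 7]

vec[3] = vec[0]*vec[-1] = 1*0 = 0 → [1, 2, 2, 0]
append vec[-1]+vec[-1] = 0+0 = 0 → [1, 2, 2, 0, 0]
vec[1] = vec[4]*vec[3] = 0*0 = 0 → [1, 0, 2, 0, 0]
append vec[4]+vec[-1] = 0+0 = 0 → [1, 0, 2, 0, 0, 0]
insert 2 at 1 → [1, 2, 0, 2, 0, 0, 0]
vec[-1] = 7 → [1, 2, 0, 2, 0, 0, 7]
pop(1) removes 2 → [1, 0, 2, 0, 0, 7]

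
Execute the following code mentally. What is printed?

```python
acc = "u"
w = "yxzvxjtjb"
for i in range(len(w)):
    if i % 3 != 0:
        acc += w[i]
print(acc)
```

uxzxjjb

i=0: skip
i=1: add 'x' → 'ux'
i=2: add 'z' → 'uxz'
i=3: skip
i=4: add 'x' → 'uxzx'
i=5: add 'j' → 'uxzxj'
i=6: skip
i=7: add 'j' → 'uxzxjj'
i=8: add 'b' → 'uxzxjjb'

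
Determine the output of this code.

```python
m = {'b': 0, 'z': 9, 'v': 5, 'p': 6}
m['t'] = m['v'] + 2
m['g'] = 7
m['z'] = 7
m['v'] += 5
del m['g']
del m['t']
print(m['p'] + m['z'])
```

m['t'] = m['v']+2 = 7 → {'b': 0, 'z': 9, 'v': 5, 'p': 6, 't': 7}
m['g'] = 7 → {'b': 0, 'z': 9, 'v': 5, 'p': 6, 't': 7, 'g': 7}
m['z'] = 7 → {'b': 0, 'z': 7, 'v': 5, 'p': 6, 't': 7, 'g': 7}
m['v'] = 5+5 = 10 → {'b': 0, 'z': 7, 'v': 10, 'p': 6, 't': 7, 'g': 7}
del 'g' → {'b': 0, 'z': 7, 'v': 10, 'p': 6, 't': 7}
del 't' → {'b': 0, 'z': 7, 'v': 10, 'p': 6}
m['p']+m['z'] = 6+7 = 13

13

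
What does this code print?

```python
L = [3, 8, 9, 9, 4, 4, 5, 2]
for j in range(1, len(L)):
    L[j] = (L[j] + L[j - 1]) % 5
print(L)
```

[3, 1, 0, 4, 3, 2, 2, 4]

j=1: L[1] = (8+3)%5 = 1 → [3, 1, 9, 9, 4, 4, 5, 2]
j=2: L[2] = (9+1)%5 = 0 → [3, 1, 0, 9, 4, 4, 5, 2]
j=3: L[3] = (9+0)%5 = 4 → [3, 1, 0, 4, 4, 4, 5, 2]
j=4: L[4] = (4+4)%5 = 3 → [3, 1, 0, 4, 3, 4, 5, 2]
j=5: L[5] = (4+3)%5 = 2 → [3, 1, 0, 4, 3, 2, 5, 2]
j=6: L[6] = (5+2)%5 = 2 → [3, 1, 0, 4, 3, 2, 2, 2]
j=7: L[7] = (2+2)%5 = 4 → [3, 1, 0, 4, 3, 2, 2, 4]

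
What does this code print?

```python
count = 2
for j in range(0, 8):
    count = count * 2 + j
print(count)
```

j=0: count = 2*2+0 = 4
j=1: count = 4*2+1 = 9
j=2: count = 9*2+2 = 20
j=3: count = 20*2+3 = 43
j=4: count = 43*2+4 = 90
j=5: count = 90*2+5 = 185
j=6: count = 185*2+6 = 376
j=7: count = 376*2+7 = 759

759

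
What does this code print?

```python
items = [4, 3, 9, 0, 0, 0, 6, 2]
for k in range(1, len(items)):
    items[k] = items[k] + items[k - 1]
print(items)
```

k=1: items[1] = 3+4 = 7 → [4, 7, 9, 0, 0, 0, 6, 2]
k=2: items[2] = 9+7 = 16 → [4, 7, 16, 0, 0, 0, 6, 2]
k=3: items[3] = 0+16 = 16 → [4, 7, 16, 16, 0, 0, 6, 2]
k=4: items[4] = 0+16 = 16 → [4, 7, 16, 16, 16, 0, 6, 2]
k=5: items[5] = 0+16 = 16 → [4, 7, 16, 16, 16, 16, 6, 2]
k=6: items[6] = 6+16 = 22 → [4, 7, 16, 16, 16, 16, 22, 2]
k=7: items[7] = 2+22 = 24 → [4, 7, 16, 16, 16, 16, 22, 24]

[4, 7, 16, 16, 16, 16, 22, 24]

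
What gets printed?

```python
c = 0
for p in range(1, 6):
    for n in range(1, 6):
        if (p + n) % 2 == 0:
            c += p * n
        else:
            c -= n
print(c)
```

81

p=1,n=1: even sum, c = 0+1 = 1
p=1,n=2: odd sum, c = 1-2 = -1
p=1,n=3: even sum, c = (-1)+3 = 2
p=1,n=4: odd sum, c = 2-4 = -2
p=1,n=5: even sum, c = (-2)+5 = 3
p=2,n=1: odd sum, c = 3-1 = 2
p=2,n=2: even sum, c = 2+4 = 6
p=2,n=3: odd sum, c = 6-3 = 3
p=2,n=4: even sum, c = 3+8 = 11
p=2,n=5: odd sum, c = 11-5 = 6
p=3,n=1: even sum, c = 6+3 = 9
p=3,n=2: odd sum, c = 9-2 = 7
p=3,n=3: even sum, c = 7+9 = 16
p=3,n=4: odd sum, c = 16-4 = 12
p=3,n=5: even sum, c = 12+15 = 27
p=4,n=1: odd sum, c = 27-1 = 26
p=4,n=2: even sum, c = 26+8 = 34
p=4,n=3: odd sum, c = 34-3 = 31
p=4,n=4: even sum, c = 31+16 = 47
p=4,n=5: odd sum, c = 47-5 = 42
p=5,n=1: even sum, c = 42+5 = 47
p=5,n=2: odd sum, c = 47-2 = 45
p=5,n=3: even sum, c = 45+15 = 60
p=5,n=4: odd sum, c = 60-4 = 56
p=5,n=5: even sum, c = 56+25 = 81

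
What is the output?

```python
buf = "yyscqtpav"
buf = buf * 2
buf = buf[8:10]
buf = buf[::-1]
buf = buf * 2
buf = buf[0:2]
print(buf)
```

repeat ×2 → 'yyscqtpavyyscqtpav'
slice [8:10] → 'vy'
reverse → 'yv'
repeat ×2 → 'yvyv'
slice [0:2] → 'yv'

yv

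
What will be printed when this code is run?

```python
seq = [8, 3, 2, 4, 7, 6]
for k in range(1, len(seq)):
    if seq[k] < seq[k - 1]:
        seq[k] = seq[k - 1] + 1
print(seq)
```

k=1: 3<8, seq[1] = 8+1 = 9 → [8, 9, 2, 4, 7, 6]
k=2: 2<9, seq[2] = 9+1 = 10 → [8, 9, 10, 4, 7, 6]
k=3: 4<10, seq[3] = 10+1 = 11 → [8, 9, 10, 11, 7, 6]
k=4: 7<11, seq[4] = 11+1 = 12 → [8, 9, 10, 11, 12, 6]
k=5: 6<12, seq[5] = 12+1 = 13 → [8, 9, 10, 11, 12, 13]

[8, 9, 10, 11, 12, 13]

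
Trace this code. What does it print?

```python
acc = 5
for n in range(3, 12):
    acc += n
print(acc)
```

n=3: acc = 5+3 = 8
n=4: acc = 8+4 = 12
n=5: acc = 12+5 = 17
n=6: acc = 17+6 = 23
n=7: acc = 23+7 = 30
n=8: acc = 30+8 = 38
n=9: acc = 38+9 = 47
n=10: acc = 47+10 = 57
n=11: acc = 57+11 = 68

68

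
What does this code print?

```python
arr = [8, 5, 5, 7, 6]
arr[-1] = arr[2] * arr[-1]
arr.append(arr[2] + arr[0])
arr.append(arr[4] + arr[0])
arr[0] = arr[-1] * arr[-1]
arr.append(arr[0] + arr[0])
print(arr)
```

[1444, 5, 5, 7, 30, 13, 38, 2888]

arr[-1] = arr[2]*arr[-1] = 5*6 = 30 → [8, 5, 5, 7, 30]
append arr[2]+arr[0] = 5+8 = 13 → [8, 5, 5, 7, 30, 13]
append arr[4]+arr[0] = 30+8 = 38 → [8, 5, 5, 7, 30, 13, 38]
arr[0] = arr[-1]*arr[-1] = 38*38 = 1444 → [1444, 5, 5, 7, 30, 13, 38]
append arr[0]+arr[0] = 1444+1444 = 2888 → [1444, 5, 5, 7, 30, 13, 38, 2888]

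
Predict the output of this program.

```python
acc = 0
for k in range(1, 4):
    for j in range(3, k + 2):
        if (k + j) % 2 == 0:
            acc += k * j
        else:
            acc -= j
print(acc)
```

2

k=2,j=3: odd sum, acc = 0-3 = -3
k=3,j=3: even sum, acc = (-3)+9 = 6
k=3,j=4: odd sum, acc = 6-4 = 2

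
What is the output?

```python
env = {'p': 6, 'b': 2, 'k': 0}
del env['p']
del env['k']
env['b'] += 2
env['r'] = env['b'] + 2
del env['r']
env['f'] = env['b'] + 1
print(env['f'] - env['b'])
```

1

del 'p' → {'b': 2, 'k': 0}
del 'k' → {'b': 2}
env['b'] = 2+2 = 4 → {'b': 4}
env['r'] = env['b']+2 = 6 → {'b': 4, 'r': 6}
del 'r' → {'b': 4}
env['f'] = env['b']+1 = 5 → {'b': 4, 'f': 5}
env['f']-env['b'] = 5-4 = 1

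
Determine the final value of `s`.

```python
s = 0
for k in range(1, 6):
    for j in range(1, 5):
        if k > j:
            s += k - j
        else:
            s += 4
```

60

k=1,j=1: not 1>1, s = 0+4 = 4
k=1,j=2: not 1>2, s = 4+4 = 8
k=1,j=3: not 1>3, s = 8+4 = 12
k=1,j=4: not 1>4, s = 12+4 = 16
k=2,j=1: 2>1, s = 16+1 = 17
k=2,j=2: not 2>2, s = 17+4 = 21
k=2,j=3: not 2>3, s = 21+4 = 25
k=2,j=4: not 2>4, s = 25+4 = 29
k=3,j=1: 3>1, s = 29+2 = 31
k=3,j=2: 3>2, s = 31+1 = 32
k=3,j=3: not 3>3, s = 32+4 = 36
k=3,j=4: not 3>4, s = 36+4 = 40
k=4,j=1: 4>1, s = 40+3 = 43
k=4,j=2: 4>2, s = 43+2 = 45
k=4,j=3: 4>3, s = 45+1 = 46
k=4,j=4: not 4>4, s = 46+4 = 50
k=5,j=1: 5>1, s = 50+4 = 54
k=5,j=2: 5>2, s = 54+3 = 57
k=5,j=3: 5>3, s = 57+2 = 59
k=5,j=4: 5>4, s = 59+1 = 60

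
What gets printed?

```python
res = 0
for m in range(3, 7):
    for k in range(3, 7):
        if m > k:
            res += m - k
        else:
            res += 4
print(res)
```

m=3,k=3: not 3>3, res = 0+4 = 4
m=3,k=4: not 3>4, res = 4+4 = 8
m=3,k=5: not 3>5, res = 8+4 = 12
m=3,k=6: not 3>6, res = 12+4 = 16
m=4,k=3: 4>3, res = 16+1 = 17
m=4,k=4: not 4>4, res = 17+4 = 21
m=4,k=5: not 4>5, res = 21+4 = 25
m=4,k=6: not 4>6, res = 25+4 = 29
m=5,k=3: 5>3, res = 29+2 = 31
m=5,k=4: 5>4, res = 31+1 = 32
m=5,k=5: not 5>5, res = 32+4 = 36
m=5,k=6: not 5>6, res = 36+4 = 40
m=6,k=3: 6>3, res = 40+3 = 43
m=6,k=4: 6>4, res = 43+2 = 45
m=6,k=5: 6>5, res = 45+1 = 46
m=6,k=6: not 6>6, res = 46+4 = 50

50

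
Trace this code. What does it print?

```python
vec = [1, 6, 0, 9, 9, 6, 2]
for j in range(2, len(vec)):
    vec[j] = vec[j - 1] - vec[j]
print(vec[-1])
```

-20

j=2: vec[2] = 6-0 = 6 → [1, 6, 6, 9, 9, 6, 2]
j=3: vec[3] = 6-9 = -3 → [1, 6, 6, -3, 9, 6, 2]
j=4: vec[4] = (-3)-9 = -12 → [1, 6, 6, -3, -12, 6, 2]
j=5: vec[5] = (-12)-6 = -18 → [1, 6, 6, -3, -12, -18, 2]
j=6: vec[6] = (-18)-2 = -20 → [1, 6, 6, -3, -12, -18, -20]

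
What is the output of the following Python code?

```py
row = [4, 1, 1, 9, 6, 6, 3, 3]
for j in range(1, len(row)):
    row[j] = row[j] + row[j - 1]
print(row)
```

j=1: row[1] = 1+4 = 5 → [4, 5, 1, 9, 6, 6, 3, 3]
j=2: row[2] = 1+5 = 6 → [4, 5, 6, 9, 6, 6, 3, 3]
j=3: row[3] = 9+6 = 15 → [4, 5, 6, 15, 6, 6, 3, 3]
j=4: row[4] = 6+15 = 21 → [4, 5, 6, 15, 21, 6, 3, 3]
j=5: row[5] = 6+21 = 27 → [4, 5, 6, 15, 21, 27, 3, 3]
j=6: row[6] = 3+27 = 30 → [4, 5, 6, 15, 21, 27, 30, 3]
j=7: row[7] = 3+30 = 33 → [4, 5, 6, 15, 21, 27, 30, 33]

[4, 5, 6, 15, 21, 27, 30, 33]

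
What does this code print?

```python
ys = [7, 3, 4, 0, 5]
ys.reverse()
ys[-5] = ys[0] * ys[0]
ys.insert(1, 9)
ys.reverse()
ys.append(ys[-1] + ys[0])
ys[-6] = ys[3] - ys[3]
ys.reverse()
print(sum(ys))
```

reverse → [5, 0, 4, 3, 7]
ys[-5] = ys[0]*ys[0] = 5*5 = 25 → [25, 0, 4, 3, 7]
insert 9 at 1 → [25, 9, 0, 4, 3, 7]
reverse → [7, 3, 4, 0, 9, 25]
append ys[-1]+ys[0] = 25+7 = 32 → [7, 3, 4, 0, 9, 25, 32]
ys[-6] = ys[3]-ys[3] = 0-0 = 0 → [7, 0, 4, 0, 9, 25, 32]
reverse → [32, 25, 9, 0, 4, 0, 7]
sum = 77

77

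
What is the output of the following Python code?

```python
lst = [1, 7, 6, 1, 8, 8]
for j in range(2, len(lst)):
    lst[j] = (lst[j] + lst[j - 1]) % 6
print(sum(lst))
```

15

j=2: lst[2] = (6+7)%6 = 1 → [1, 7, 1, 1, 8, 8]
j=3: lst[3] = (1+1)%6 = 2 → [1, 7, 1, 2, 8, 8]
j=4: lst[4] = (8+2)%6 = 4 → [1, 7, 1, 2, 4, 8]
j=5: lst[5] = (8+4)%6 = 0 → [1, 7, 1, 2, 4, 0]
sum = 15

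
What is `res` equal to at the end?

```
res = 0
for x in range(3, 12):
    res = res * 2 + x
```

2035

x=3: res = 0*2+3 = 3
x=4: res = 3*2+4 = 10
x=5: res = 10*2+5 = 25
x=6: res = 25*2+6 = 56
x=7: res = 56*2+7 = 119
x=8: res = 119*2+8 = 246
x=9: res = 246*2+9 = 501
x=10: res = 501*2+10 = 1012
x=11: res = 1012*2+11 = 2035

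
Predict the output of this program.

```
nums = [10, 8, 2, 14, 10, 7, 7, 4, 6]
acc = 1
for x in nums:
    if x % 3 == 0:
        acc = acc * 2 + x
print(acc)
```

x=10: not %3==0
x=8: not %3==0
x=2: not %3==0
x=14: not %3==0
x=10: not %3==0
x=7: not %3==0
x=7: not %3==0
x=4: not %3==0
x=6: %3==0, acc = 1*2+6 = 8

8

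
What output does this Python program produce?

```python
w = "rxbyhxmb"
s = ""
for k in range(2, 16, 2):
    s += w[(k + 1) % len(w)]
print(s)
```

yxbxyxb

k=2: add w[3]='y' → 'y'
k=4: add w[5]='x' → 'yx'
k=6: add w[7]='b' → 'yxb'
k=8: add w[1]='x' → 'yxbx'
k=10: add w[3]='y' → 'yxbxy'
k=12: add w[5]='x' → 'yxbxyx'
k=14: add w[7]='b' → 'yxbxyxb'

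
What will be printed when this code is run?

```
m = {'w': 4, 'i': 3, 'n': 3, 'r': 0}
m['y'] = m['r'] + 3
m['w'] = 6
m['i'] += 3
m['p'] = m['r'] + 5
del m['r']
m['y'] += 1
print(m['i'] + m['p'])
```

m['y'] = m['r']+3 = 3 → {'w': 4, 'i': 3, 'n': 3, 'r': 0, 'y': 3}
m['w'] = 6 → {'w': 6, 'i': 3, 'n': 3, 'r': 0, 'y': 3}
m['i'] = 3+3 = 6 → {'w': 6, 'i': 6, 'n': 3, 'r': 0, 'y': 3}
m['p'] = m['r']+5 = 5 → {'w': 6, 'i': 6, 'n': 3, 'r': 0, 'y': 3, 'p': 5}
del 'r' → {'w': 6, 'i': 6, 'n': 3, 'y': 3, 'p': 5}
m['y'] = 3+1 = 4 → {'w': 6, 'i': 6, 'n': 3, 'y': 4, 'p': 5}
m['i']+m['p'] = 6+5 = 11

11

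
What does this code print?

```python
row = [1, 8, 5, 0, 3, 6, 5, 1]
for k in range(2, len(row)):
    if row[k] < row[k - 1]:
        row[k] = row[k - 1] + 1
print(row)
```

k=2: 5<8, row[2] = 8+1 = 9 → [1, 8, 9, 0, 3, 6, 5, 1]
k=3: 0<9, row[3] = 9+1 = 10 → [1, 8, 9, 10, 3, 6, 5, 1]
k=4: 3<10, row[4] = 10+1 = 11 → [1, 8, 9, 10, 11, 6, 5, 1]
k=5: 6<11, row[5] = 11+1 = 12 → [1, 8, 9, 10, 11, 12, 5, 1]
k=6: 5<12, row[6] = 12+1 = 13 → [1, 8, 9, 10, 11, 12, 13, 1]
k=7: 1<13, row[7] = 13+1 = 14 → [1, 8, 9, 10, 11, 12, 13, 14]

[1, 8, 9, 10, 11, 12, 13, 14]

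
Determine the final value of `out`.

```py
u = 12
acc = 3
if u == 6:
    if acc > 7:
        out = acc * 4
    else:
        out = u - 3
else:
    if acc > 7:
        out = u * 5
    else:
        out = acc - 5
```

-2

u=12, acc=3
u == 6 is False; acc > 7 is False
→ out = acc - 5 = -2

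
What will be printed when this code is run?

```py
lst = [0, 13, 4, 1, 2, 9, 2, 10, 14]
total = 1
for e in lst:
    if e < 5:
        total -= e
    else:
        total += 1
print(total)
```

-4

e=0: <5, total = 1-0 = 1
e=13: not <5, total = 1+1 = 2
e=4: <5, total = 2-4 = -2
e=1: <5, total = (-2)-1 = -3
e=2: <5, total = (-3)-2 = -5
e=9: not <5, total = (-5)+1 = -4
e=2: <5, total = (-4)-2 = -6
e=10: not <5, total = (-6)+1 = -5
e=14: not <5, total = (-5)+1 = -4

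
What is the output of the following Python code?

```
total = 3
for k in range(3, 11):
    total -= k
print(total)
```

k=3: total = 3-3 = 0
k=4: total = 0-4 = -4
k=5: total = (-4)-5 = -9
k=6: total = (-9)-6 = -15
k=7: total = (-15)-7 = -22
k=8: total = (-22)-8 = -30
k=9: total = (-30)-9 = -39
k=10: total = (-39)-10 = -49

-49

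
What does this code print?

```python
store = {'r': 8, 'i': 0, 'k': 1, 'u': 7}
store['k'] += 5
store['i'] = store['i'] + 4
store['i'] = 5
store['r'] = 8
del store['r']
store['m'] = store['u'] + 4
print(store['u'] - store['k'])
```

store['k'] = 1+5 = 6 → {'r': 8, 'i': 0, 'k': 6, 'u': 7}
store['i'] = store['i']+4 = 4 → {'r': 8, 'i': 4, 'k': 6, 'u': 7}
store['i'] = 5 → {'r': 8, 'i': 5, 'k': 6, 'u': 7}
store['r'] = 8 → {'r': 8, 'i': 5, 'k': 6, 'u': 7}
del 'r' → {'i': 5, 'k': 6, 'u': 7}
store['m'] = store['u']+4 = 11 → {'i': 5, 'k': 6, 'u': 7, 'm': 11}
store['u']-store['k'] = 7-6 = 1

1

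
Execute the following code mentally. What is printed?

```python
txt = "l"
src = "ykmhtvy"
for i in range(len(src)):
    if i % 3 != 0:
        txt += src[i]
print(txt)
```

lkmtv

i=0: skip
i=1: add 'k' → 'lk'
i=2: add 'm' → 'lkm'
i=3: skip
i=4: add 't' → 'lkmt'
i=5: add 'v' → 'lkmtv'
i=6: skip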